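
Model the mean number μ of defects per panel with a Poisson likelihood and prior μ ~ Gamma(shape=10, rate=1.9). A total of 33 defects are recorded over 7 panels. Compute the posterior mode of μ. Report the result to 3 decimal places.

Σxᵢ = 33, n = 7.
Posterior ∝ μ^9e^(−1.9μ) · μ^33e^(−7μ) = μ^42e^(−8.9μ), i.e. Gamma(shape=43, rate=8.9).
The mode of a Gamma(a, b) with a ≥ 1 (shape–rate) is (a−1)/b = 42/8.9 ≈ 4.719.

μ̂_MAP = 4.719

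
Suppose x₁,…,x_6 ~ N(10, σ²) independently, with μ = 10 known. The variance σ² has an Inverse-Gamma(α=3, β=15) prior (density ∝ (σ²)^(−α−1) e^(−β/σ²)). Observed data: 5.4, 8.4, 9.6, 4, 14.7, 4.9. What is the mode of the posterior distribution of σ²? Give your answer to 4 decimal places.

σ̂²_MAP = 9.8557

Sum of squared deviations about the known mean: SS = (5.4−10)² + (8.4−10)² + (9.6−10)² + (4−10)² + (14.7−10)² + (4.9−10)² = 107.98.
The Normal likelihood contributes (σ²)^(−n/2) exp(−SS/(2σ²)), so the posterior is Inverse-Gamma(α + n/2, β + SS/2) = Inverse-Gamma(6, 68.99).
The mode of Inverse-Gamma(a, b) is b/(a+1) = 68.99/7 ≈ 9.8557.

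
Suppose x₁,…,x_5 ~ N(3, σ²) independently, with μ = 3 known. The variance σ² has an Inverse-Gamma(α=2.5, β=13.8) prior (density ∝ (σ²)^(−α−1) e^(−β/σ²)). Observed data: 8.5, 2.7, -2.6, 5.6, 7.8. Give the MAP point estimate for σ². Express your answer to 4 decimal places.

Sum of squared deviations about the known mean: SS = (8.5−3)² + (2.7−3)² + (-2.6−3)² + (5.6−3)² + (7.8−3)² = 91.5.
The Normal likelihood contributes (σ²)^(−n/2) exp(−SS/(2σ²)), so the posterior is Inverse-Gamma(α + n/2, β + SS/2) = Inverse-Gamma(5, 59.55).
The mode of Inverse-Gamma(a, b) is b/(a+1) = 59.55/6 ≈ 9.9250.

σ̂²_MAP = 9.9250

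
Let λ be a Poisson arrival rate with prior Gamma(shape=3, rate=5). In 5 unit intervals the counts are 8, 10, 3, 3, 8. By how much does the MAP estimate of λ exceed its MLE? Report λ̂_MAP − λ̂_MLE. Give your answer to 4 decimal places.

Σxᵢ = 32. Posterior is Gamma(35, 10); MAP = (35−1)/10 = 34/10 ≈ 3.40000.
MLE = x̄ = 32/5 ≈ 6.40000.
Difference = 34/10 − 32/5 = -3 ≈ -3.0000.

MAP − MLE = -3.0000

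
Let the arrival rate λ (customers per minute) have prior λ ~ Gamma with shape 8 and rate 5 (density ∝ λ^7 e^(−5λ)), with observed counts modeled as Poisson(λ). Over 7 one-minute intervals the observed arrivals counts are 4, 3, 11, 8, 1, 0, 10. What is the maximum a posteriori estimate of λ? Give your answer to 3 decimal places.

λ̂_MAP = 3.667

Σxᵢ = 4+3+11+8+1+0+10 = 37, with n = 7.
Posterior ∝ λ^7e^(−5λ) · λ^37e^(−7λ) = λ^44e^(−12λ), i.e. Gamma(shape=45, rate=12).
The mode of a Gamma(a, b) with a ≥ 1 (shape–rate) is (a−1)/b = 44/12 ≈ 3.667.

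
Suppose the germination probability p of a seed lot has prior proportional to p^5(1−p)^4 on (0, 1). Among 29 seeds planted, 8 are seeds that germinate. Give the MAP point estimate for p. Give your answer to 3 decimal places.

The prior density ∝ p^5(1−p)^4 is the kernel of Beta(6, 5).
Data: 8 successes in 29 trials. The binomial likelihood contributes p^8(1−p)^21, so the posterior is Beta(6+8, 5+21) = Beta(14, 26).
For Beta(a, b) with a, b > 1 the mode is (a−1)/(a+b−2) = 13/38 ≈ 0.342.

p̂_MAP = 0.342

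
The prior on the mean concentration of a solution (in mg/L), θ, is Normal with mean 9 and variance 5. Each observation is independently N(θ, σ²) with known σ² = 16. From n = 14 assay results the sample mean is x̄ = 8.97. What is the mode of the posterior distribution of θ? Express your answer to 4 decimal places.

n = 14, x̄ = 8.97.
For a Normal prior and Normal likelihood with known variance, the posterior is Normal; its mode equals its mean, the precision-weighted average.
Prior precision 1/σ₀² = 1/5 = 0.2; data precision n/σ² = 14/16 = 0.875.
θ̂ = (0.2·9 + 0.875·8.97) / (0.2 + 0.875) = 9.64875/1.075 = 7719/860 ≈ 8.9756.

θ̂_MAP = 8.9756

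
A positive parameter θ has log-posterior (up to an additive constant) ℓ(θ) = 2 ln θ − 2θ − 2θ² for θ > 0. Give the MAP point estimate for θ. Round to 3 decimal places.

ℓ'(θ) = 2/θ − 2 − 4θ. Setting this to zero and multiplying by θ: 4θ² + 2θ − 2 = 0.
θ = (−2 + √(2² + 4·4·2)) / (2·4) = (−2 + √36) / 8 = (−2 + 6)/8 = 1/2.
ℓ''(θ) = −2/θ² − 4 < 0, confirming a maximum.

θ̂_MAP = 0.500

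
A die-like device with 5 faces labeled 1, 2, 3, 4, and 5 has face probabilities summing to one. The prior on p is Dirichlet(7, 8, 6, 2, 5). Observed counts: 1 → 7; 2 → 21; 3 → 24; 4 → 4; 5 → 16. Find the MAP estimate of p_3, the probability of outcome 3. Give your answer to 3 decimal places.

The posterior is Dirichlet(αᵢ + nᵢ) = Dirichlet(14, 29, 30, 6, 21).
For a Dirichlet(a₁,…,a_K) with all aᵢ > 1, the mode has j-th component (aⱼ − 1)/(Σaᵢ − K).
Here Σaᵢ = 100 and K = 5, so p_3 = (30 − 1)/(100 − 5) = 29/95 ≈ 0.305.

MAP estimate: 0.305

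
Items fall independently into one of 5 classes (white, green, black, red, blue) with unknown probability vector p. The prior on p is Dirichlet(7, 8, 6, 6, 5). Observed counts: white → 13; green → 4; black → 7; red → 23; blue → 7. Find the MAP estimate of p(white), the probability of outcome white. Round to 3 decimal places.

The posterior is Dirichlet(αᵢ + nᵢ) = Dirichlet(20, 12, 13, 29, 12).
For a Dirichlet(a₁,…,a_K) with all aᵢ > 1, the mode has j-th component (aⱼ − 1)/(Σaᵢ − K).
Here Σaᵢ = 86 and K = 5, so p(white) = (20 − 1)/(86 − 5) = 19/81 ≈ 0.235.

MAP estimate of p(white) = 0.235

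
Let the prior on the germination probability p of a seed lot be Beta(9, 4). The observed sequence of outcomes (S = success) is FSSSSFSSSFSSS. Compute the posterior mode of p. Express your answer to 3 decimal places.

p̂_MAP = 0.750

Prior: Beta(9, 4).
Data: 10 successes in 13 trials (from the sequence). The binomial likelihood contributes p^10(1−p)^3, so the posterior is Beta(9+10, 4+3) = Beta(19, 7).
For Beta(a, b) with a, b > 1 the mode is (a−1)/(a+b−2) = 18/24 ≈ 0.750.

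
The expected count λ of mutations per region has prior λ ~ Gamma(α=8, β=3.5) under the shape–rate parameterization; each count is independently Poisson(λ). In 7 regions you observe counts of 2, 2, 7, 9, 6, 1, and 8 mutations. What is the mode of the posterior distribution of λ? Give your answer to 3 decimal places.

λ̂_MAP = 4.000

Σxᵢ = 2+2+7+9+6+1+8 = 35, with n = 7.
Posterior ∝ λ^7e^(−3.5λ) · λ^35e^(−7λ) = λ^42e^(−10.5λ), i.e. Gamma(shape=43, rate=10.5).
The mode of a Gamma(a, b) with a ≥ 1 (shape–rate) is (a−1)/b = 42/10.5 ≈ 4.000.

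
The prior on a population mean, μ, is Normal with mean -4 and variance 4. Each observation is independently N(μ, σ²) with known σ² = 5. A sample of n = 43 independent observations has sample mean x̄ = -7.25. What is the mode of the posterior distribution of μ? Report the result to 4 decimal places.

μ̂_MAP = -7.1582

n = 43, x̄ = -7.25.
For a Normal prior and Normal likelihood with known variance, the posterior is Normal; its mode equals its mean, the precision-weighted average.
Prior precision 1/σ₀² = 1/4 = 0.25; data precision n/σ² = 43/5 = 8.6.
μ̂ = (0.25·(-4) + 8.6·(-7.25)) / (0.25 + 8.6) = (-63.35)/8.85 = -1267/177 ≈ -7.1582.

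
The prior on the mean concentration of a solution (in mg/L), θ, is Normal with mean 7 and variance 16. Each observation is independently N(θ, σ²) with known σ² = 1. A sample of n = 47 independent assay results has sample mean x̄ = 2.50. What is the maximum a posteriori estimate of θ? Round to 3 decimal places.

θ̂_MAP = 2.506

n = 47, x̄ = 2.50.
For a Normal prior and Normal likelihood with known variance, the posterior is Normal; its mode equals its mean, the precision-weighted average.
Prior precision 1/σ₀² = 1/16 = 0.0625; data precision n/σ² = 47/1 = 47.
θ̂ = (0.0625·7 + 47·2.5) / (0.0625 + 47) = 117.9375/47.0625 = 629/251 ≈ 2.506.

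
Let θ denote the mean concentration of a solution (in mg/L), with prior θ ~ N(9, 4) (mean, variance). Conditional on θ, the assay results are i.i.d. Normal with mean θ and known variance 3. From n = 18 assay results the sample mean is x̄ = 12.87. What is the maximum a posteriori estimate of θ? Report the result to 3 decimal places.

θ̂_MAP = 12.715

n = 18, x̄ = 12.87.
For a Normal prior and Normal likelihood with known variance, the posterior is Normal; its mode equals its mean, the precision-weighted average.
Prior precision 1/σ₀² = 1/4 = 0.25; data precision n/σ² = 18/3 = 6.
θ̂ = (0.25·9 + 6·12.87) / (0.25 + 6) = 79.47/6.25 = 12.7152 ≈ 12.715.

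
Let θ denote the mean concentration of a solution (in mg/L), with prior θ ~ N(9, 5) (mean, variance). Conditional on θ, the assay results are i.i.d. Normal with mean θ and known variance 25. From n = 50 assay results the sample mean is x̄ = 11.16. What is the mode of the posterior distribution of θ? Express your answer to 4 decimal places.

n = 50, x̄ = 11.16.
For a Normal prior and Normal likelihood with known variance, the posterior is Normal; its mode equals its mean, the precision-weighted average.
Prior precision 1/σ₀² = 1/5 = 0.2; data precision n/σ² = 50/25 = 2.
θ̂ = (0.2·9 + 2·11.16) / (0.2 + 2) = 24.12/2.2 = 603/55 ≈ 10.9636.

θ̂_MAP = 10.9636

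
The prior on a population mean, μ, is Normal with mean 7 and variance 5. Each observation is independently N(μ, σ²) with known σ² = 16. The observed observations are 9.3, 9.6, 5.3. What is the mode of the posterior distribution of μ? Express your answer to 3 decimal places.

μ̂_MAP = 7.516

n = 3; x̄ = (9.3 + 9.6 + 5.3)/3 = 24.2/3 = 121/15 ≈ 8.0667.
For a Normal prior and Normal likelihood with known variance, the posterior is Normal; its mode equals its mean, the precision-weighted average.
Prior precision 1/σ₀² = 1/5 = 0.2; data precision n/σ² = 3/16 = 0.1875.
μ̂ = (0.2·7 + 0.1875·(121/15)) / (0.2 + 0.1875) = 2.9125/0.3875 = 233/31 ≈ 7.516.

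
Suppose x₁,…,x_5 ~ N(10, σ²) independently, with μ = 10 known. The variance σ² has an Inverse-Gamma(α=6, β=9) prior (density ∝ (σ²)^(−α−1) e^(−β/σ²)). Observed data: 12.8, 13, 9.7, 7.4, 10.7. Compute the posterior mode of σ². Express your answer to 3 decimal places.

σ̂²_MAP = 2.220

Sum of squared deviations about the known mean: SS = (12.8−10)² + (13−10)² + (9.7−10)² + (7.4−10)² + (10.7−10)² = 24.18.
The Normal likelihood contributes (σ²)^(−n/2) exp(−SS/(2σ²)), so the posterior is Inverse-Gamma(α + n/2, β + SS/2) = Inverse-Gamma(8.5, 21.09).
The mode of Inverse-Gamma(a, b) is b/(a+1) = 21.09/9.5 ≈ 2.220.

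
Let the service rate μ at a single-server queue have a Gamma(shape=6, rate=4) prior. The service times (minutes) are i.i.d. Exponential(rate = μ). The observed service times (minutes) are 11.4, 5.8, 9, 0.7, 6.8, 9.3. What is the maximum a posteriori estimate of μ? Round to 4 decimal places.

μ̂_MAP = 0.2340

The Exponential(rate=μ) likelihood is ∝ μ^n e^(−μΣtᵢ). Here n = 6 and Σtᵢ = 11.4 + 5.8 + 9 + 0.7 + 6.8 + 9.3 = 43.
Posterior ∝ μ^5e^(−4μ) · μ^6e^(−43μ) = μ^11e^(−47μ), i.e. Gamma(12, 47).
Mode = (a−1)/b = 11/47 ≈ 0.2340.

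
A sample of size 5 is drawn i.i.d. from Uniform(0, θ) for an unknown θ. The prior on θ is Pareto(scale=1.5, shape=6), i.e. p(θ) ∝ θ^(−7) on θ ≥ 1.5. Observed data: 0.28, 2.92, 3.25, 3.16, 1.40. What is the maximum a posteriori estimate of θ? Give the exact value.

θ̂_MAP = 3.25

The Uniform(0, θ) likelihood is θ^(−n) for θ ≥ max(xᵢ), zero otherwise. Here max(xᵢ) = 3.25.
Posterior ∝ θ^(−7) · θ^(−5) = θ^(−12) on θ ≥ max(1.5, 3.25) = 3.25.
This density is strictly decreasing in θ, so the posterior mode lies at the lower boundary of the support.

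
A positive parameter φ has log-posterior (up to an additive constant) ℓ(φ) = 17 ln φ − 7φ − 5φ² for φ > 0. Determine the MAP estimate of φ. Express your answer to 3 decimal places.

φ̂_MAP = 1.000

ℓ'(φ) = 17/φ − 7 − 10φ. Setting this to zero and multiplying by φ: 10φ² + 7φ − 17 = 0.
φ = (−7 + √(7² + 4·10·17)) / (2·10) = (−7 + √729) / 20 = (−7 + 27)/20 = 1.
ℓ''(φ) = −17/φ² − 10 < 0, confirming a maximum.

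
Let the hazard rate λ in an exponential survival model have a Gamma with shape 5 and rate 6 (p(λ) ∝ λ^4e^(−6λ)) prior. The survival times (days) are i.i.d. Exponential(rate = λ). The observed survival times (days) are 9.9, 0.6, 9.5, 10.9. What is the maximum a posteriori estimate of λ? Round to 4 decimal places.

λ̂_MAP = 0.2168

The Exponential(rate=λ) likelihood is ∝ λ^n e^(−λΣtᵢ). Here n = 4 and Σtᵢ = 9.9 + 0.6 + 9.5 + 10.9 = 30.9.
Posterior ∝ λ^4e^(−6λ) · λ^4e^(−30.9λ) = λ^8e^(−36.9λ), i.e. Gamma(9, 36.9).
Mode = (a−1)/b = 8/36.9 ≈ 0.2168.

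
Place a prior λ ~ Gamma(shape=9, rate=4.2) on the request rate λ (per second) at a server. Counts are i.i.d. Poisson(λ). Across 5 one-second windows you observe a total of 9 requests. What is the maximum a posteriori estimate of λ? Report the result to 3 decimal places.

λ̂_MAP = 1.848

Σxᵢ = 9, n = 5.
Posterior ∝ λ^8e^(−4.2λ) · λ^9e^(−5λ) = λ^17e^(−9.2λ), i.e. Gamma(shape=18, rate=9.2).
The mode of a Gamma(a, b) with a ≥ 1 (shape–rate) is (a−1)/b = 17/9.2 ≈ 1.848.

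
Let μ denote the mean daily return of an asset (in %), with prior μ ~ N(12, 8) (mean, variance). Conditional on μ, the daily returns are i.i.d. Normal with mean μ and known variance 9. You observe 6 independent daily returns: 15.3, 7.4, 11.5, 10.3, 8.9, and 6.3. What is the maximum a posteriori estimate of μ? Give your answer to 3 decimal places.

n = 6; x̄ = (15.3 + 7.4 + 11.5 + 10.3 + 8.9 + 6.3)/6 = 59.7/6 = 9.95.
For a Normal prior and Normal likelihood with known variance, the posterior is Normal; its mode equals its mean, the precision-weighted average.
Prior precision 1/σ₀² = 1/8 = 0.125; data precision n/σ² = 6/9 = 2/3.
μ̂ = (0.125·12 + (2/3)·9.95) / (0.125 + 2/3) = (122/15)/(19/24) = 976/95 ≈ 10.274.

μ̂_MAP = 10.274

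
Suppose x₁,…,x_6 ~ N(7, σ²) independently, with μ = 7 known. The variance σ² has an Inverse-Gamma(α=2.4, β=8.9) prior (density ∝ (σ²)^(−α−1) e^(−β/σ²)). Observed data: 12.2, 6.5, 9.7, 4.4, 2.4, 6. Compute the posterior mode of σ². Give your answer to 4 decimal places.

Sum of squared deviations about the known mean: SS = (12.2−7)² + (6.5−7)² + (9.7−7)² + (4.4−7)² + (2.4−7)² + (6−7)² = 63.5.
The Normal likelihood contributes (σ²)^(−n/2) exp(−SS/(2σ²)), so the posterior is Inverse-Gamma(α + n/2, β + SS/2) = Inverse-Gamma(5.4, 40.65).
The mode of Inverse-Gamma(a, b) is b/(a+1) = 40.65/6.4 ≈ 6.3516.

σ̂²_MAP = 6.3516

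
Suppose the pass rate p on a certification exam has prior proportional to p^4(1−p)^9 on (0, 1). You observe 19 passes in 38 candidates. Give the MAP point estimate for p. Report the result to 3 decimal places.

p̂_MAP = 0.451

The prior density ∝ p^4(1−p)^9 is the kernel of Beta(5, 10).
Data: 19 successes in 38 trials. The binomial likelihood contributes p^19(1−p)^19, so the posterior is Beta(5+19, 10+19) = Beta(24, 29).
For Beta(a, b) with a, b > 1 the mode is (a−1)/(a+b−2) = 23/51 ≈ 0.451.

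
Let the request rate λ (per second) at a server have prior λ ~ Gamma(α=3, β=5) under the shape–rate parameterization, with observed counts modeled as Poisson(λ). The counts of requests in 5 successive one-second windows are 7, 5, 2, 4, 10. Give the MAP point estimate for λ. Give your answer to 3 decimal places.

λ̂_MAP = 3.000

Σxᵢ = 7+5+2+4+10 = 28, with n = 5.
Posterior ∝ λ^2e^(−5λ) · λ^28e^(−5λ) = λ^30e^(−10λ), i.e. Gamma(shape=31, rate=10).
The mode of a Gamma(a, b) with a ≥ 1 (shape–rate) is (a−1)/b = 30/10 ≈ 3.000.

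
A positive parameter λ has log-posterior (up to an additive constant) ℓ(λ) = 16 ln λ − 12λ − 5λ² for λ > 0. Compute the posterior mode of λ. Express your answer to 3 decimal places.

ℓ'(λ) = 16/λ − 12 − 10λ. Setting this to zero and multiplying by λ: 10λ² + 12λ − 16 = 0.
λ = (−12 + √(12² + 4·10·16)) / (2·10) = (−12 + √784) / 20 = (−12 + 28)/20 = 4/5.
ℓ''(λ) = −16/λ² − 10 < 0, confirming a maximum.

λ̂_MAP = 0.800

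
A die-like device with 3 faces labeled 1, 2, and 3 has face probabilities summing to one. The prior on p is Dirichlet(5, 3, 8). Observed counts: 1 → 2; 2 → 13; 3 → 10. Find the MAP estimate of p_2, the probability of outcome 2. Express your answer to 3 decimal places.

MAP estimate: 0.395

The posterior is Dirichlet(αᵢ + nᵢ) = Dirichlet(7, 16, 18).
For a Dirichlet(a₁,…,a_K) with all aᵢ > 1, the mode has j-th component (aⱼ − 1)/(Σaᵢ − K).
Here Σaᵢ = 41 and K = 3, so p_2 = (16 − 1)/(41 − 3) = 15/38 ≈ 0.395.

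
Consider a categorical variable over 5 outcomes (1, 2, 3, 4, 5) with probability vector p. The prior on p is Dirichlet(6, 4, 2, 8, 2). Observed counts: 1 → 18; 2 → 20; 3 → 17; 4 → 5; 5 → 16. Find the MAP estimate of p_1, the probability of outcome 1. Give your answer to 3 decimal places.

The posterior is Dirichlet(αᵢ + nᵢ) = Dirichlet(24, 24, 19, 13, 18).
For a Dirichlet(a₁,…,a_K) with all aᵢ > 1, the mode has j-th component (aⱼ − 1)/(Σaᵢ − K).
Here Σaᵢ = 98 and K = 5, so p_1 = (24 − 1)/(98 − 5) = 23/93 ≈ 0.247.

MAP estimate: 0.247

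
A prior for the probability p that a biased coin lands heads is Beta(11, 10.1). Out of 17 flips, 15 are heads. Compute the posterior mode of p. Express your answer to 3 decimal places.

p̂_MAP = 0.693

Prior: Beta(11, 10.1).
Data: 15 successes in 17 trials. The binomial likelihood contributes p^15(1−p)^2, so the posterior is Beta(11+15, 10.1+2) = Beta(26, 12.1).
For Beta(a, b) with a, b > 1 the mode is (a−1)/(a+b−2) = 25/36.1 ≈ 0.693.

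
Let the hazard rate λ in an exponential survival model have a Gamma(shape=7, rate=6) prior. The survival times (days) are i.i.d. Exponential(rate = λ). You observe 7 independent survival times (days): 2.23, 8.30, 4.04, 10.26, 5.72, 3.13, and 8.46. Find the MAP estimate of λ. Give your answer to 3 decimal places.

The Exponential(rate=λ) likelihood is ∝ λ^n e^(−λΣtᵢ). Here n = 7 and Σtᵢ = 2.23 + 8.30 + 4.04 + 10.26 + 5.72 + 3.13 + 8.46 = 42.14.
Posterior ∝ λ^6e^(−6λ) · λ^7e^(−42.14λ) = λ^13e^(−48.14λ), i.e. Gamma(14, 48.14).
Mode = (a−1)/b = 13/48.14 ≈ 0.270.

λ̂_MAP = 0.270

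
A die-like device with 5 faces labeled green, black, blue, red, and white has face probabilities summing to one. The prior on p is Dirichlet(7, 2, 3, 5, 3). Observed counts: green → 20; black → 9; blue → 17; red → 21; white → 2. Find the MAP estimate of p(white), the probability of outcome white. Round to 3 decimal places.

The posterior is Dirichlet(αᵢ + nᵢ) = Dirichlet(27, 11, 20, 26, 5).
For a Dirichlet(a₁,…,a_K) with all aᵢ > 1, the mode has j-th component (aⱼ − 1)/(Σaᵢ − K).
Here Σaᵢ = 89 and K = 5, so p(white) = (5 − 1)/(89 − 5) = 4/84 ≈ 0.048.

MAP estimate of p(white) = 0.048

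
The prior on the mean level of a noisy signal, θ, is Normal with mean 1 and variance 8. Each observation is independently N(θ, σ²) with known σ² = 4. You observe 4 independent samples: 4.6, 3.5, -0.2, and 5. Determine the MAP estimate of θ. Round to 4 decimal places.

θ̂_MAP = 2.9778

n = 4; x̄ = (4.6 + 3.5 + (-0.2) + 5)/4 = 12.9/4 = 3.225.
For a Normal prior and Normal likelihood with known variance, the posterior is Normal; its mode equals its mean, the precision-weighted average.
Prior precision 1/σ₀² = 1/8 = 0.125; data precision n/σ² = 4/4 = 1.
θ̂ = (0.125·1 + 1·3.225) / (0.125 + 1) = 3.35/1.125 = 134/45 ≈ 2.9778.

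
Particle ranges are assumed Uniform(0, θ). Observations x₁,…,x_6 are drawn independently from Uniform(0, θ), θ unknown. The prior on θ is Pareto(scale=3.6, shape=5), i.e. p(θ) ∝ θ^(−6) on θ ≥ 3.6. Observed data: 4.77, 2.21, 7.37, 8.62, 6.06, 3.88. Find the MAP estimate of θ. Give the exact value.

The Uniform(0, θ) likelihood is θ^(−n) for θ ≥ max(xᵢ), zero otherwise. Here max(xᵢ) = 8.62.
Posterior ∝ θ^(−6) · θ^(−6) = θ^(−12) on θ ≥ max(3.6, 8.62) = 8.62.
This density is strictly decreasing in θ, so the posterior mode lies at the lower boundary of the support.

θ̂_MAP = 8.62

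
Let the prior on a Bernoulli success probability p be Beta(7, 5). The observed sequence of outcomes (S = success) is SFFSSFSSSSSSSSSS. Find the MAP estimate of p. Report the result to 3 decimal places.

p̂_MAP = 0.731

Prior: Beta(7, 5).
Data: 13 successes in 16 trials (from the sequence). The binomial likelihood contributes p^13(1−p)^3, so the posterior is Beta(7+13, 5+3) = Beta(20, 8).
For Beta(a, b) with a, b > 1 the mode is (a−1)/(a+b−2) = 19/26 ≈ 0.731.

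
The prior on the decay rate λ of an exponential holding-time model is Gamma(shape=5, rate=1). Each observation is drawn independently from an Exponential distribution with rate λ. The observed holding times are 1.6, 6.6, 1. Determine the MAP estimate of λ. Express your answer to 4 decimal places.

The Exponential(rate=λ) likelihood is ∝ λ^n e^(−λΣtᵢ). Here n = 3 and Σtᵢ = 1.6 + 6.6 + 1 = 9.2.
Posterior ∝ λ^4e^(−1λ) · λ^3e^(−9.2λ) = λ^7e^(−10.2λ), i.e. Gamma(8, 10.2).
Mode = (a−1)/b = 7/10.2 ≈ 0.6863.

λ̂_MAP = 0.6863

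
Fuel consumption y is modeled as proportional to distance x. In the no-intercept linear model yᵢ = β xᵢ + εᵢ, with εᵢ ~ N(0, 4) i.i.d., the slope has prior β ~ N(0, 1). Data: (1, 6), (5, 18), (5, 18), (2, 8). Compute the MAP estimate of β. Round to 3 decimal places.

β̂_MAP = 3.424

log p(β | y) = −Σ(yᵢ − βxᵢ)²/(2·4) − β²/(2·1) + const.
Setting the derivative to zero: Σxᵢ(yᵢ − βxᵢ)/4 − β/1 = 0, so β = Σxᵢyᵢ / (Σxᵢ² + σ²/τ²).
Σxᵢyᵢ = 1·6 + 5·18 + 5·18 + 2·8 = 202; Σxᵢ² = 55; σ²/τ² = 4.
β̂_MAP = 202 / (55 + 4) = 202/59 ≈ 3.424.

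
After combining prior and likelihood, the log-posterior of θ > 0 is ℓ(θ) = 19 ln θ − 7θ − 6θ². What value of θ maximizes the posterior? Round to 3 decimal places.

θ̂_MAP = 1.000

ℓ'(θ) = 19/θ − 7 − 12θ. Setting this to zero and multiplying by θ: 12θ² + 7θ − 19 = 0.
θ = (−7 + √(7² + 4·12·19)) / (2·12) = (−7 + √961) / 24 = (−7 + 31)/24 = 1.
ℓ''(θ) = −19/θ² − 12 < 0, confirming a maximum.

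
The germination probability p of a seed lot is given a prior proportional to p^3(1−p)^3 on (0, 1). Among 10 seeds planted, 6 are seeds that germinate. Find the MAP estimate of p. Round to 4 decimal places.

The prior density ∝ p^3(1−p)^3 is the kernel of Beta(4, 4).
Data: 6 successes in 10 trials. The binomial likelihood contributes p^6(1−p)^4, so the posterior is Beta(4+6, 4+4) = Beta(10, 8).
For Beta(a, b) with a, b > 1 the mode is (a−1)/(a+b−2) = 9/16 ≈ 0.5625.

p̂_MAP = 0.5625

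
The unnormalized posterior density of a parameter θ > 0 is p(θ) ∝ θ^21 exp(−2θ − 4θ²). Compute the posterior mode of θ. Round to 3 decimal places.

θ̂_MAP = 1.500

ℓ'(θ) = 21/θ − 2 − 8θ. Setting this to zero and multiplying by θ: 8θ² + 2θ − 21 = 0.
θ = (−2 + √(2² + 4·8·21)) / (2·8) = (−2 + √676) / 16 = (−2 + 26)/16 = 3/2.
ℓ''(θ) = −21/θ² − 8 < 0, confirming a maximum.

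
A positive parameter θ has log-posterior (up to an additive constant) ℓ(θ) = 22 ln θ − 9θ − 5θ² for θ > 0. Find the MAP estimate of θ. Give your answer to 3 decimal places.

θ̂_MAP = 1.100

ℓ'(θ) = 22/θ − 9 − 10θ. Setting this to zero and multiplying by θ: 10θ² + 9θ − 22 = 0.
θ = (−9 + √(9² + 4·10·22)) / (2·10) = (−9 + √961) / 20 = (−9 + 31)/20 = 11/10.
ℓ''(θ) = −22/θ² − 10 < 0, confirming a maximum.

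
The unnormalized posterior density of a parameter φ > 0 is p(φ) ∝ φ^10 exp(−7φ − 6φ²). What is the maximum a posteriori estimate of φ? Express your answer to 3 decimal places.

ℓ'(φ) = 10/φ − 7 − 12φ. Setting this to zero and multiplying by φ: 12φ² + 7φ − 10 = 0.
φ = (−7 + √(7² + 4·12·10)) / (2·12) = (−7 + √529) / 24 = (−7 + 23)/24 = 2/3.
ℓ''(φ) = −10/φ² − 12 < 0, confirming a maximum.

φ̂_MAP = 0.667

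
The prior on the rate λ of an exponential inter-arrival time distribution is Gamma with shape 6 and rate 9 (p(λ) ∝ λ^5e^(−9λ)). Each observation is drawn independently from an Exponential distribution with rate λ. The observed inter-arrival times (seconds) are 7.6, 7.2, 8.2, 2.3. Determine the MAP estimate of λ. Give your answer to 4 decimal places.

The Exponential(rate=λ) likelihood is ∝ λ^n e^(−λΣtᵢ). Here n = 4 and Σtᵢ = 7.6 + 7.2 + 8.2 + 2.3 = 25.3.
Posterior ∝ λ^5e^(−9λ) · λ^4e^(−25.3λ) = λ^9e^(−34.3λ), i.e. Gamma(10, 34.3).
Mode = (a−1)/b = 9/34.3 ≈ 0.2624.

λ̂_MAP = 0.2624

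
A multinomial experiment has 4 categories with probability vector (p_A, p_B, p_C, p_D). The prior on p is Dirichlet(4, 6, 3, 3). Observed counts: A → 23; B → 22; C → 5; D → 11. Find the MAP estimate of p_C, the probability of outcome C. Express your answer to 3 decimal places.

The posterior is Dirichlet(αᵢ + nᵢ) = Dirichlet(27, 28, 8, 14).
For a Dirichlet(a₁,…,a_K) with all aᵢ > 1, the mode has j-th component (aⱼ − 1)/(Σaᵢ − K).
Here Σaᵢ = 77 and K = 4, so p_C = (8 − 1)/(77 − 4) = 7/73 ≈ 0.096.

MAP estimate of p_C = 0.096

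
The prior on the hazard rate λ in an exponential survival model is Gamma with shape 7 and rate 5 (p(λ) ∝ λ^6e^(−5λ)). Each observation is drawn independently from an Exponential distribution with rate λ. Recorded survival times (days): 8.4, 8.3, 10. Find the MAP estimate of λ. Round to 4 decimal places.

λ̂_MAP = 0.2839

The Exponential(rate=λ) likelihood is ∝ λ^n e^(−λΣtᵢ). Here n = 3 and Σtᵢ = 8.4 + 8.3 + 10 = 26.7.
Posterior ∝ λ^6e^(−5λ) · λ^3e^(−26.7λ) = λ^9e^(−31.7λ), i.e. Gamma(10, 31.7).
Mode = (a−1)/b = 9/31.7 ≈ 0.2839.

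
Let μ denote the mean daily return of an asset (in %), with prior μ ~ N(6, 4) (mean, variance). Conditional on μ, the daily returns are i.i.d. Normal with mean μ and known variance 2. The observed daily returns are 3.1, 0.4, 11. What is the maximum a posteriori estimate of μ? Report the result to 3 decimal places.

n = 3; x̄ = (3.1 + 0.4 + 11)/3 = 14.5/3 = 29/6 ≈ 4.8333.
For a Normal prior and Normal likelihood with known variance, the posterior is Normal; its mode equals its mean, the precision-weighted average.
Prior precision 1/σ₀² = 1/4 = 0.25; data precision n/σ² = 3/2 = 1.5.
μ̂ = (0.25·6 + 1.5·(29/6)) / (0.25 + 1.5) = 8.75/1.75 = 5.000.

μ̂_MAP = 5.000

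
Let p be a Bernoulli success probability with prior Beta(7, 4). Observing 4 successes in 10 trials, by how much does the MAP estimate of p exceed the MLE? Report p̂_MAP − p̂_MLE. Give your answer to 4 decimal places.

Posterior is Beta(11, 10); MAP = (11−1)/(21−2) = 10/19 ≈ 0.52632.
MLE ignores the prior: p̂_MLE = k/n = 4/10 ≈ 0.40000.
Difference = 10/19 − 4/10 = 12/95 ≈ 0.1263.

MAP − MLE = 0.1263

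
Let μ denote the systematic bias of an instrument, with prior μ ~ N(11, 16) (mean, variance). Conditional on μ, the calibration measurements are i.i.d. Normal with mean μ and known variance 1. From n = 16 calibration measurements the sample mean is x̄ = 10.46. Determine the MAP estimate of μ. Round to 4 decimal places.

n = 16, x̄ = 10.46.
For a Normal prior and Normal likelihood with known variance, the posterior is Normal; its mode equals its mean, the precision-weighted average.
Prior precision 1/σ₀² = 1/16 = 0.0625; data precision n/σ² = 16/1 = 16.
μ̂ = (0.0625·11 + 16·10.46) / (0.0625 + 16) = 168.0475/16.0625 = 67219/6425 ≈ 10.4621.

μ̂_MAP = 10.4621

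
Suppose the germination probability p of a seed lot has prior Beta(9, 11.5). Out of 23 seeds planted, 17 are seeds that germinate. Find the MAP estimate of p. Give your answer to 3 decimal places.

Prior: Beta(9, 11.5).
Data: 17 successes in 23 trials. The binomial likelihood contributes p^17(1−p)^6, so the posterior is Beta(9+17, 11.5+6) = Beta(26, 17.5).
For Beta(a, b) with a, b > 1 the mode is (a−1)/(a+b−2) = 25/41.5 ≈ 0.602.

p̂_MAP = 0.602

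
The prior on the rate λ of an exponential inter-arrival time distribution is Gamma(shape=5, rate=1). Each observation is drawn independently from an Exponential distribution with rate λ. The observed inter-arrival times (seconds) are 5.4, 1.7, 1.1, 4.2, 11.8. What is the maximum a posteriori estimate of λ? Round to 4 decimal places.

λ̂_MAP = 0.3571

The Exponential(rate=λ) likelihood is ∝ λ^n e^(−λΣtᵢ). Here n = 5 and Σtᵢ = 5.4 + 1.7 + 1.1 + 4.2 + 11.8 = 24.2.
Posterior ∝ λ^4e^(−1λ) · λ^5e^(−24.2λ) = λ^9e^(−25.2λ), i.e. Gamma(10, 25.2).
Mode = (a−1)/b = 9/25.2 ≈ 0.3571.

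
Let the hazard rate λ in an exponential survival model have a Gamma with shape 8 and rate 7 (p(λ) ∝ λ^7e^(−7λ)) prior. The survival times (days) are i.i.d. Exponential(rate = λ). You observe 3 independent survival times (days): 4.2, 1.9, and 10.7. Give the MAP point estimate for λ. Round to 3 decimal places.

The Exponential(rate=λ) likelihood is ∝ λ^n e^(−λΣtᵢ). Here n = 3 and Σtᵢ = 4.2 + 1.9 + 10.7 = 16.8.
Posterior ∝ λ^7e^(−7λ) · λ^3e^(−16.8λ) = λ^10e^(−23.8λ), i.e. Gamma(11, 23.8).
Mode = (a−1)/b = 10/23.8 ≈ 0.420.

λ̂_MAP = 0.420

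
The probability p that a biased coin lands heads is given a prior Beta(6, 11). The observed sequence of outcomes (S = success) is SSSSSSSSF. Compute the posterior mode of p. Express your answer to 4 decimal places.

p̂_MAP = 0.5417

Prior: Beta(6, 11).
Data: 8 successes in 9 trials (from the sequence). The binomial likelihood contributes p^8(1−p)^1, so the posterior is Beta(6+8, 11+1) = Beta(14, 12).
For Beta(a, b) with a, b > 1 the mode is (a−1)/(a+b−2) = 13/24 ≈ 0.5417.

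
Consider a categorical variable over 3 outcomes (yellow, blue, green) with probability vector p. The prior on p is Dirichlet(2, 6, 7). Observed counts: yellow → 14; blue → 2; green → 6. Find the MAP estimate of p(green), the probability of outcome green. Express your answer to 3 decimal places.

MAP estimate of p(green) = 0.353

The posterior is Dirichlet(αᵢ + nᵢ) = Dirichlet(16, 8, 13).
For a Dirichlet(a₁,…,a_K) with all aᵢ > 1, the mode has j-th component (aⱼ − 1)/(Σaᵢ − K).
Here Σaᵢ = 37 and K = 3, so p(green) = (13 − 1)/(37 − 3) = 12/34 ≈ 0.353.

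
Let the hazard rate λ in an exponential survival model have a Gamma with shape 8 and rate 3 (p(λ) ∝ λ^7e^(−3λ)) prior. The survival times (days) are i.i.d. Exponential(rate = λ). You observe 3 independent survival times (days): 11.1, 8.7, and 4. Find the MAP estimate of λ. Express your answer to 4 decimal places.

λ̂_MAP = 0.3731

The Exponential(rate=λ) likelihood is ∝ λ^n e^(−λΣtᵢ). Here n = 3 and Σtᵢ = 11.1 + 8.7 + 4 = 23.8.
Posterior ∝ λ^7e^(−3λ) · λ^3e^(−23.8λ) = λ^10e^(−26.8λ), i.e. Gamma(11, 26.8).
Mode = (a−1)/b = 10/26.8 ≈ 0.3731.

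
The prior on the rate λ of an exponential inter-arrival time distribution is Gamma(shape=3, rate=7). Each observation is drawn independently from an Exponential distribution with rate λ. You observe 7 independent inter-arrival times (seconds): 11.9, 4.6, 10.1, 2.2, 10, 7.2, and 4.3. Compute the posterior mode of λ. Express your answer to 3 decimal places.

The Exponential(rate=λ) likelihood is ∝ λ^n e^(−λΣtᵢ). Here n = 7 and Σtᵢ = 11.9 + 4.6 + 10.1 + 2.2 + 10 + 7.2 + 4.3 = 50.3.
Posterior ∝ λ^2e^(−7λ) · λ^7e^(−50.3λ) = λ^9e^(−57.3λ), i.e. Gamma(10, 57.3).
Mode = (a−1)/b = 9/57.3 ≈ 0.157.

λ̂_MAP = 0.157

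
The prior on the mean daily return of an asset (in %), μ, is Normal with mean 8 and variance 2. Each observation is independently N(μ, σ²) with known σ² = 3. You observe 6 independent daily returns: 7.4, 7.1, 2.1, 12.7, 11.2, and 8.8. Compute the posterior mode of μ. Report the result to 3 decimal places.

n = 6; x̄ = (7.4 + 7.1 + 2.1 + 12.7 + 11.2 + 8.8)/6 = 49.3/6 = 493/60 ≈ 8.2167.
For a Normal prior and Normal likelihood with known variance, the posterior is Normal; its mode equals its mean, the precision-weighted average.
Prior precision 1/σ₀² = 1/2 = 0.5; data precision n/σ² = 6/3 = 2.
μ̂ = (0.5·8 + 2·(493/60)) / (0.5 + 2) = (613/30)/2.5 = 613/75 ≈ 8.173.

μ̂_MAP = 8.173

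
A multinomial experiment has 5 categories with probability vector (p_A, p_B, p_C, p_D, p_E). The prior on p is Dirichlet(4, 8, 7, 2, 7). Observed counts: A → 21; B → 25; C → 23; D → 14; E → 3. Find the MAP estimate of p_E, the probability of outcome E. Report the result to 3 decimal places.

The posterior is Dirichlet(αᵢ + nᵢ) = Dirichlet(25, 33, 30, 16, 10).
For a Dirichlet(a₁,…,a_K) with all aᵢ > 1, the mode has j-th component (aⱼ − 1)/(Σaᵢ − K).
Here Σaᵢ = 114 and K = 5, so p_E = (10 − 1)/(114 − 5) = 9/109 ≈ 0.083.

MAP estimate of p_E = 0.083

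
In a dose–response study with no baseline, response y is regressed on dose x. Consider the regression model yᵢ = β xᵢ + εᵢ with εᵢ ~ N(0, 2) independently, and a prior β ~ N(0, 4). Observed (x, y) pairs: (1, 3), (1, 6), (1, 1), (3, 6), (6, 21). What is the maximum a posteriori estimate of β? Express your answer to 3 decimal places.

β̂_MAP = 3.175

log p(β | y) = −Σ(yᵢ − βxᵢ)²/(2·2) − β²/(2·4) + const.
Setting the derivative to zero: Σxᵢ(yᵢ − βxᵢ)/2 − β/4 = 0, so β = Σxᵢyᵢ / (Σxᵢ² + σ²/τ²).
Σxᵢyᵢ = 1·3 + 1·6 + 1·1 + 3·6 + 6·21 = 154; Σxᵢ² = 48; σ²/τ² = 0.5.
β̂_MAP = 154 / (48 + 0.5) = 154/48.5 ≈ 3.175.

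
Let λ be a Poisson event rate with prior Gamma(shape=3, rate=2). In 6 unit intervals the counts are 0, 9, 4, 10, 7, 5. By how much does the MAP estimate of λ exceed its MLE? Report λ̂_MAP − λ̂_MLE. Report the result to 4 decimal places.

Σxᵢ = 35. Posterior is Gamma(38, 8); MAP = (38−1)/8 = 37/8 ≈ 4.62500.
MLE = x̄ = 35/6 ≈ 5.83333.
Difference = 37/8 − 35/6 = -29/24 ≈ -1.2083.

MAP − MLE = -1.2083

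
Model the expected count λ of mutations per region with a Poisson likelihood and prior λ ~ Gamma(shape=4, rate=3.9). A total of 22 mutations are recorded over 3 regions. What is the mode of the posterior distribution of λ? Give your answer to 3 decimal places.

Σxᵢ = 22, n = 3.
Posterior ∝ λ^3e^(−3.9λ) · λ^22e^(−3λ) = λ^25e^(−6.9λ), i.e. Gamma(shape=26, rate=6.9).
The mode of a Gamma(a, b) with a ≥ 1 (shape–rate) is (a−1)/b = 25/6.9 ≈ 3.623.

λ̂_MAP = 3.623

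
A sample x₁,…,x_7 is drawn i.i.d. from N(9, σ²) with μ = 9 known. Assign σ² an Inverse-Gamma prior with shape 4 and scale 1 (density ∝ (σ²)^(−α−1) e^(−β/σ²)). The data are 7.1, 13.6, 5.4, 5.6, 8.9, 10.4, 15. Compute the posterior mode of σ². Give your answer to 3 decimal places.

Sum of squared deviations about the known mean: SS = (7.1−9)² + (13.6−9)² + (5.4−9)² + (5.6−9)² + (8.9−9)² + (10.4−9)² + (15−9)² = 87.26.
The Normal likelihood contributes (σ²)^(−n/2) exp(−SS/(2σ²)), so the posterior is Inverse-Gamma(α + n/2, β + SS/2) = Inverse-Gamma(7.5, 44.63).
The mode of Inverse-Gamma(a, b) is b/(a+1) = 44.63/8.5 ≈ 5.251.

σ̂²_MAP = 5.251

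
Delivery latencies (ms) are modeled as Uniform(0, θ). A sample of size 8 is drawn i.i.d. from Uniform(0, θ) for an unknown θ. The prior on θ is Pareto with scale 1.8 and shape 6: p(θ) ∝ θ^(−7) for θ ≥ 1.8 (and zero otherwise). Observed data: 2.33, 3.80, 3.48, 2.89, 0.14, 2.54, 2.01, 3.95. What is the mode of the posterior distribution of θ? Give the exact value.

The Uniform(0, θ) likelihood is θ^(−n) for θ ≥ max(xᵢ), zero otherwise. Here max(xᵢ) = 3.95.
Posterior ∝ θ^(−7) · θ^(−8) = θ^(−15) on θ ≥ max(1.8, 3.95) = 3.95.
This density is strictly decreasing in θ, so the posterior mode lies at the lower boundary of the support.

θ̂_MAP = 3.95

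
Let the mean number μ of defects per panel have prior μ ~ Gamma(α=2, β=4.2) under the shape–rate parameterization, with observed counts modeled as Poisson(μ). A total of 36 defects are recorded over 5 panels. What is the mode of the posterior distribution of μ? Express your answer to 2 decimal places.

Σxᵢ = 36, n = 5.
Posterior ∝ μe^(−4.2μ) · μ^36e^(−5μ) = μ^37e^(−9.2μ), i.e. Gamma(shape=38, rate=9.2).
The mode of a Gamma(a, b) with a ≥ 1 (shape–rate) is (a−1)/b = 37/9.2 ≈ 4.02.

μ̂_MAP = 4.02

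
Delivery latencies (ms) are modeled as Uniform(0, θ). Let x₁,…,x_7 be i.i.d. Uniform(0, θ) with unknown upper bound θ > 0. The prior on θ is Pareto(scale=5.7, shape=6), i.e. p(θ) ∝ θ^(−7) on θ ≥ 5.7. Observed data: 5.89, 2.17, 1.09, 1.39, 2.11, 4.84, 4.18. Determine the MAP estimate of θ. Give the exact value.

The Uniform(0, θ) likelihood is θ^(−n) for θ ≥ max(xᵢ), zero otherwise. Here max(xᵢ) = 5.89.
Posterior ∝ θ^(−7) · θ^(−7) = θ^(−14) on θ ≥ max(5.7, 5.89) = 5.89.
This density is strictly decreasing in θ, so the posterior mode lies at the lower boundary of the support.

θ̂_MAP = 5.89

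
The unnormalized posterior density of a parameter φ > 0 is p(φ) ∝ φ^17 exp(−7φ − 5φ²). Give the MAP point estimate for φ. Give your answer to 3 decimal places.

φ̂_MAP = 1.000

ℓ'(φ) = 17/φ − 7 − 10φ. Setting this to zero and multiplying by φ: 10φ² + 7φ − 17 = 0.
φ = (−7 + √(7² + 4·10·17)) / (2·10) = (−7 + √729) / 20 = (−7 + 27)/20 = 1.
ℓ''(φ) = −17/φ² − 10 < 0, confirming a maximum.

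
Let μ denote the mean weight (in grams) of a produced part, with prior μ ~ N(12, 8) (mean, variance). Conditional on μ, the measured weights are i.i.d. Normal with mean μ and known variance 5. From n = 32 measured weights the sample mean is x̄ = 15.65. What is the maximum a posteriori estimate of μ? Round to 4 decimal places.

n = 32, x̄ = 15.65.
For a Normal prior and Normal likelihood with known variance, the posterior is Normal; its mode equals its mean, the precision-weighted average.
Prior precision 1/σ₀² = 1/8 = 0.125; data precision n/σ² = 32/5 = 6.4.
μ̂ = (0.125·12 + 6.4·15.65) / (0.125 + 6.4) = 101.66/6.525 = 20332/1305 ≈ 15.5801.

μ̂_MAP = 15.5801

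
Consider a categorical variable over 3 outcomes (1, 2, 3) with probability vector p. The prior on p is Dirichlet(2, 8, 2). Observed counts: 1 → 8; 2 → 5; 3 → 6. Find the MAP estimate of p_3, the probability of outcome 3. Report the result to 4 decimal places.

MAP estimate: 0.2500

The posterior is Dirichlet(αᵢ + nᵢ) = Dirichlet(10, 13, 8).
For a Dirichlet(a₁,…,a_K) with all aᵢ > 1, the mode has j-th component (aⱼ − 1)/(Σaᵢ − K).
Here Σaᵢ = 31 and K = 3, so p_3 = (8 − 1)/(31 − 3) = 7/28 ≈ 0.2500.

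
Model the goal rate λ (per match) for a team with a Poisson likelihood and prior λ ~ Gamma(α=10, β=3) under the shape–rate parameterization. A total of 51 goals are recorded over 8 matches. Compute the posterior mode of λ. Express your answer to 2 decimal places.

Σxᵢ = 51, n = 8.
Posterior ∝ λ^9e^(−3λ) · λ^51e^(−8λ) = λ^60e^(−11λ), i.e. Gamma(shape=61, rate=11).
The mode of a Gamma(a, b) with a ≥ 1 (shape–rate) is (a−1)/b = 60/11 ≈ 5.45.

λ̂_MAP = 5.45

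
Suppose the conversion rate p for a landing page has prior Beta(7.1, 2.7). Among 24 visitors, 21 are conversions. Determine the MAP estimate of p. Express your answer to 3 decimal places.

p̂_MAP = 0.852

Prior: Beta(7.1, 2.7).
Data: 21 successes in 24 trials. The binomial likelihood contributes p^21(1−p)^3, so the posterior is Beta(7.1+21, 2.7+3) = Beta(28.1, 5.7).
For Beta(a, b) with a, b > 1 the mode is (a−1)/(a+b−2) = 27.1/31.8 ≈ 0.852.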